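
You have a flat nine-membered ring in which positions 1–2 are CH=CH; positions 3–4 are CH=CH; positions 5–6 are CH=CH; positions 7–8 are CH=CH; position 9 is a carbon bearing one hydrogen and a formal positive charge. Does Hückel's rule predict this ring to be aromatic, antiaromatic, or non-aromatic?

The p orbitals form a continuous loop: the double-bond atoms are sp², each contributing one p electron; the carbocation has an empty p orbital. The ring is fully conjugated.
Counting π electrons: 4 × 2 = 8 from the double-bond units + 0 from the CH(+) atom = 8.
8 = 4(2); a planar, fully conjugated 4n system is antiaromatic.

Antiaromatic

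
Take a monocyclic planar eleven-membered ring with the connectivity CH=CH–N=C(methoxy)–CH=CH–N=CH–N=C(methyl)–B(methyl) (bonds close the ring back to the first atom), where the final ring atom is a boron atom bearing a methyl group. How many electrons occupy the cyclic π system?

The p orbitals form a continuous loop: the double-bond atoms are sp², each contributing one p electron; the doubly-bonded nitrogens are pyridine-type — their lone pairs lie in the ring plane, leaving one electron in the p orbital; the boron has an empty p orbital. The ring is fully conjugated.
Counting π electrons: 5 × 2 = 10 from the double-bond units + 0 from the B(methyl) atom = 10.

10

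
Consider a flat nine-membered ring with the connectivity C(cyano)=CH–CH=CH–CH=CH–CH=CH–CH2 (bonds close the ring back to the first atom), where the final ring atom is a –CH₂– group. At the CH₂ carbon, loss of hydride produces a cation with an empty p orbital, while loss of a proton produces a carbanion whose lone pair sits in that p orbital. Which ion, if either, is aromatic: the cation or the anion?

The anion

Once that carbon is sp², every ring atom has a p orbital and both ions are fully conjugated.
Cation: 4 × 2 + 0 = 8 π electrons → 4(2), antiaromatic.
Anion: 4 × 2 + 2 = 10 π electrons → 4(2)+2, aromatic.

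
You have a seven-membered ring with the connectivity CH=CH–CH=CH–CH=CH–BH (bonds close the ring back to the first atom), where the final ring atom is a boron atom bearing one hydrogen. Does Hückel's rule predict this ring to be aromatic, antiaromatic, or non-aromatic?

Check conjugation: the double-bond atoms are sp², each contributing one p electron; the boron has an empty p orbital — every position has a p orbital, so the cyclic π system is continuous.
Adding the contributions, 3 × 2 = 6 from the double-bond units + 0 from the BH atom = 6.
That gives a 4n+2 count (6, n = 1).

Aromatic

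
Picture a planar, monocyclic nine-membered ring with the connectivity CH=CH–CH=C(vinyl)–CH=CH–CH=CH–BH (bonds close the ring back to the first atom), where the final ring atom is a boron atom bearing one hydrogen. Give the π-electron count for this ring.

Check conjugation: the double-bond atoms are sp², each contributing one p electron; the boron has an empty p orbital — every position has a p orbital, so the cyclic π system is continuous.
Tallying contributions gives 4 × 2 = 8 from the double-bond units + 0 from the BH atom = 8.

8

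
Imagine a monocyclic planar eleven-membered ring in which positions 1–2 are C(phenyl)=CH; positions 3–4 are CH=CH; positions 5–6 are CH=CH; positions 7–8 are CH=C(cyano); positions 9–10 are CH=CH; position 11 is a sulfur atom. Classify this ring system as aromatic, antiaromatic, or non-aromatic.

Check conjugation: every atom in a ring double bond is sp² and brings one electron to the p orbital; the sulfur donates one lone pair from its p orbital — every position has a p orbital, so the cyclic π system is continuous.
π-electron count: 5 × 2 = 10 from the double-bond units + 2 from the S atom = 12.
With 12 = 4·3 π electrons, Hückel's rule classifies the planar ring as antiaromatic.

Antiaromatic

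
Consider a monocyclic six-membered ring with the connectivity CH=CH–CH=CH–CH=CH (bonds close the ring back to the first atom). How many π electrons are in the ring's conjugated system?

Check conjugation: every atom in a ring double bond is sp² and brings one electron to the p orbital — every position has a p orbital, so the cyclic π system is continuous.
Counting π electrons: 3 × 2 = 6 from the 3 double-bond units.
This is benzene.

6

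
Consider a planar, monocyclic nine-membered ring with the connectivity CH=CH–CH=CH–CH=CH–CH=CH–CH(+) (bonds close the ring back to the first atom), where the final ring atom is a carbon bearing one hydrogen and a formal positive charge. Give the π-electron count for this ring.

8

Check conjugation: every atom in a ring double bond is sp² and brings one electron to the p orbital; the carbocation has an empty p orbital — every position has a p orbital, so the cyclic π system is continuous.
Counting π electrons: 4 × 2 = 8 from the double-bond units + 0 from the CH(+) atom = 8.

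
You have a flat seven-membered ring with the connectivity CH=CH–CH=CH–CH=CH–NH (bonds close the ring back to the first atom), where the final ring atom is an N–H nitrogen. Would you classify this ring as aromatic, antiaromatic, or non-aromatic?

Check conjugation: each doubly-bonded ring atom is sp² with one p-orbital electron; the pyrrole-type nitrogen donates its lone pair from the p orbital — every position has a p orbital, so the cyclic π system is continuous.
Counting π electrons: 3 × 2 = 6 from the double-bond units + 2 from the NH atom = 8.
With 8 = 4·2 π electrons, Hückel's rule classifies the planar ring as antiaromatic.

Antiaromatic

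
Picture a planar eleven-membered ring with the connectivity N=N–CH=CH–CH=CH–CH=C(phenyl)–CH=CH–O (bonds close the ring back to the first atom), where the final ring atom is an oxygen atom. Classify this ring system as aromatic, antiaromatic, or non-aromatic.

The p orbitals form a continuous loop: every atom in a ring double bond is sp² and brings one electron to the p orbital; the doubly-bonded nitrogens are pyridine-type — their lone pairs lie in the ring plane, leaving one electron in the p orbital; the oxygen donates one lone pair from its p orbital. The ring is fully conjugated.
Tallying contributions gives 5 × 2 = 10 from the double-bond units + 2 from the O atom = 12.
A 4n π count (12, n = 3) in a planar conjugated ring means antiaromatic.

Antiaromatic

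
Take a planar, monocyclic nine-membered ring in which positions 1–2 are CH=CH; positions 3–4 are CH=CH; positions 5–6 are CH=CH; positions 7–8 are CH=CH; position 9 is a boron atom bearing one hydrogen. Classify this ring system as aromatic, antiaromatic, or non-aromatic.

Antiaromatic

Every ring atom contributes a p orbital perpendicular to the ring (every atom in a ring double bond is sp² and brings one electron to the p orbital; the boron has an empty p orbital), so the π system is cyclic and fully conjugated.
Tallying contributions gives 4 × 2 = 8 from the double-bond units + 0 from the BH atom = 8.
With 8 = 4·2 π electrons, Hückel's rule classifies the planar ring as antiaromatic.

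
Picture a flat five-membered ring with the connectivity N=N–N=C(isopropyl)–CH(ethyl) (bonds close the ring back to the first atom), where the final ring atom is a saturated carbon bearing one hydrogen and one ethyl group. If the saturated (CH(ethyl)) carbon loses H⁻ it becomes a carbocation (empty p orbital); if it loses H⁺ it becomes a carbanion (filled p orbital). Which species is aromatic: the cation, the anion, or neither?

The anion

Once that carbon is sp², every ring atom has a p orbital and both ions are fully conjugated.
Cation: 2 × 2 + 0 = 4 π electrons → 4(1), antiaromatic.
Anion: 2 × 2 + 2 = 6 π electrons → 4(1)+2, aromatic.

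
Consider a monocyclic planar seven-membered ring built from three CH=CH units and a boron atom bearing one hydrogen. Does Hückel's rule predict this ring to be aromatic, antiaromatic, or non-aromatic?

Check conjugation: each doubly-bonded ring atom is sp² with one p-orbital electron; the boron has an empty p orbital — every position has a p orbital, so the cyclic π system is continuous.
Counting π electrons: 3 × 2 = 6 from the double-bond units + 0 from the BH atom = 6.
With 6 π electrons (n = 1), the Hückel 4n+2 condition holds.

Aromatic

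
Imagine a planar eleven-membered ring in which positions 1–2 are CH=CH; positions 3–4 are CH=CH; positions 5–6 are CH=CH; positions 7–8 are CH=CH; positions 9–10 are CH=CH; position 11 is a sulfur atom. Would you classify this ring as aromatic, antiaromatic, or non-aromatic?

The p orbitals form a continuous loop: the double-bond atoms are sp², each contributing one p electron; the sulfur donates one lone pair from its p orbital. The ring is fully conjugated.
Tallying contributions gives 5 × 2 = 10 from the double-bond units + 2 from the S atom = 12.
With 12 = 4·3 π electrons, Hückel's rule classifies the planar ring as antiaromatic.

Antiaromatic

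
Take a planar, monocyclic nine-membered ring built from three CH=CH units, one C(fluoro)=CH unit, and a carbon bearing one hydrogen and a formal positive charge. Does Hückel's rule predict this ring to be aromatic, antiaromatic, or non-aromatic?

Antiaromatic

Check conjugation: the double-bond atoms are sp², each contributing one p electron; the carbocation has an empty p orbital — every position has a p orbital, so the cyclic π system is continuous.
Adding the contributions, 4 × 2 = 8 from the double-bond units + 0 from the CH(+) atom = 8.
8 is a 4n count (n = 2), so the planar conjugated ring is antiaromatic.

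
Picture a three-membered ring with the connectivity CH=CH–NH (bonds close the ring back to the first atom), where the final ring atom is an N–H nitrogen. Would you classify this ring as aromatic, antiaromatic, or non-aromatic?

The p orbitals form a continuous loop: the double-bond atoms are sp², each contributing one p electron; the pyrrole-type nitrogen donates its lone pair from the p orbital. The ring is fully conjugated.
Adding the contributions, 1 × 2 = 2 from the double-bond unit + 2 from the NH atom = 4.
4 is a 4n count (n = 1), so the planar conjugated ring is antiaromatic.

Antiaromatic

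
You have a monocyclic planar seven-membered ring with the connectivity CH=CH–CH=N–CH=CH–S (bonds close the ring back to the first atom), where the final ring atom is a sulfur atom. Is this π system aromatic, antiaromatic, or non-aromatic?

Antiaromatic

All ring atoms are sp² and supply a p orbital to the ring (every atom in a ring double bond is sp² and brings one electron to the p orbital; each =N– nitrogen is pyridine-type (lone pair in the sp² plane, one electron in the p orbital); the sulfur donates one lone pair from its p orbital); the conjugation is uninterrupted.
Adding the contributions, 3 × 2 = 6 from the double-bond units + 2 from the S atom = 8.
With 8 = 4·2 π electrons, Hückel's rule classifies the planar ring as antiaromatic.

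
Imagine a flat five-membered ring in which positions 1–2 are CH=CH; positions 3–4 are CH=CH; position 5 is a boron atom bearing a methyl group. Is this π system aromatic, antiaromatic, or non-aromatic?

All ring atoms are sp² and supply a p orbital to the ring (every atom in a ring double bond is sp² and brings one electron to the p orbital; the boron has an empty p orbital); the conjugation is uninterrupted.
Adding the contributions, 2 × 2 = 4 from the double-bond units + 0 from the B(methyl) atom = 4.
With 4 = 4·1 π electrons, Hückel's rule classifies the planar ring as antiaromatic.

Antiaromatic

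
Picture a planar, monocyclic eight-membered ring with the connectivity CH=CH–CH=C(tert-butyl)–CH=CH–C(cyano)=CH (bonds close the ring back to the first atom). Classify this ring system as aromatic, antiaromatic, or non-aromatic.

Antiaromatic

Every ring atom contributes a p orbital perpendicular to the ring (the double-bond atoms are sp², each contributing one p electron), so the π system is cyclic and fully conjugated.
Counting π electrons: 4 × 2 = 8 from the 4 double-bond units.
8 is a 4n count (n = 2), so the planar conjugated ring is antiaromatic.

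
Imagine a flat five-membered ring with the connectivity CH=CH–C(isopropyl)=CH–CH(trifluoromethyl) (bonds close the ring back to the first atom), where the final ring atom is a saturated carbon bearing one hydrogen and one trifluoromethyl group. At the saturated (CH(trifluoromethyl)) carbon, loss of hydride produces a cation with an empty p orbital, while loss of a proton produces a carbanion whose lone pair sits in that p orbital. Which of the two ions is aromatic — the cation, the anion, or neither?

The anion

Both ions have a continuous loop of p orbitals — each ring atom is sp².
Cation: 2 × 2 + 0 = 4 π electrons → 4(1), antiaromatic.
Anion: 2 × 2 + 2 = 6 π electrons → 4(1)+2, aromatic.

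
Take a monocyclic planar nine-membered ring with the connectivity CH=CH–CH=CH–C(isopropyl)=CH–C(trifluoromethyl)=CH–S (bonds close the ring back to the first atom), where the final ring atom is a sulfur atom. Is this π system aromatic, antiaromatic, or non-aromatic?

Aromatic

Check conjugation: the double-bond atoms are sp², each contributing one p electron; the sulfur donates one lone pair from its p orbital — every position has a p orbital, so the cyclic π system is continuous.
Tallying contributions gives 4 × 2 = 8 from the double-bond units + 2 from the S atom = 10.
Since 10 = 4·2 + 2, the ring meets the 4n+2 criterion.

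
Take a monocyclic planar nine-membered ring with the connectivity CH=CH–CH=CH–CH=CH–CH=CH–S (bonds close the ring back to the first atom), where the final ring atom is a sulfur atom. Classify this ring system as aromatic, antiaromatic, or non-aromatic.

Aromatic

Every ring atom contributes a p orbital perpendicular to the ring (each doubly-bonded ring atom is sp² with one p-orbital electron; the sulfur donates one lone pair from its p orbital), so the π system is cyclic and fully conjugated.
π-electron count: 4 × 2 = 8 from the double-bond units + 2 from the S atom = 10.
That gives a 4n+2 count (10, n = 2).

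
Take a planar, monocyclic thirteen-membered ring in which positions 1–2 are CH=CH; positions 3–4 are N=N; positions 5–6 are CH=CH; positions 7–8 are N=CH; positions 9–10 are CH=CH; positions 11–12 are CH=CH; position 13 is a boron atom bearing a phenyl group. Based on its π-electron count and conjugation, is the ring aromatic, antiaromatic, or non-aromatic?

Antiaromatic

Every ring atom contributes a p orbital perpendicular to the ring (each doubly-bonded ring atom is sp² with one p-orbital electron; each =N– nitrogen is pyridine-type (lone pair in the sp² plane, one electron in the p orbital); the boron has an empty p orbital), so the π system is cyclic and fully conjugated.
Tallying contributions gives 6 × 2 = 12 from the double-bond units + 0 from the B(phenyl) atom = 12.
A 4n π count (12, n = 3) in a planar conjugated ring means antiaromatic.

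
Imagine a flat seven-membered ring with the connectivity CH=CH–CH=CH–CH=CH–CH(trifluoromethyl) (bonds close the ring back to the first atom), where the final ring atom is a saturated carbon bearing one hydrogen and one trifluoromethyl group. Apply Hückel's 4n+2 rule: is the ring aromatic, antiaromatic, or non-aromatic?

Non-aromatic

At the CH(trifluoromethyl) position, that saturated carbon is sp³ and has no p orbital in the ring π system; the ring's p-orbital overlap is broken there.
Broken conjugation rules out both aromaticity and antiaromaticity.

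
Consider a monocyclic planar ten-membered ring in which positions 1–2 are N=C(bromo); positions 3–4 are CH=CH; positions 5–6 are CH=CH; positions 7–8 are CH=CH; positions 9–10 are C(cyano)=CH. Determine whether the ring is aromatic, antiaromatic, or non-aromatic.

Aromatic

All ring atoms are sp² and supply a p orbital to the ring (the double-bond atoms are sp², each contributing one p electron; the doubly-bonded nitrogens are pyridine-type — their lone pairs lie in the ring plane, leaving one electron in the p orbital); the conjugation is uninterrupted.
Adding the contributions, 5 × 2 = 10 from the 5 double-bond units.
That gives a 4n+2 count (10, n = 2).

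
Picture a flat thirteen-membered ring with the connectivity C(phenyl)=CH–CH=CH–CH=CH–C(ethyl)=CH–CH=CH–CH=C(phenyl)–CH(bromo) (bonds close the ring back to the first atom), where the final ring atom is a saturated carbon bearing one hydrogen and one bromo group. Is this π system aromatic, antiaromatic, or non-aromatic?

Non-aromatic

At the CH(bromo) position, that saturated carbon is sp³ and has no p orbital in the ring π system; the ring's p-orbital overlap is broken there.
Without a continuous loop of overlapping p orbitals the Hückel electron count never comes into play.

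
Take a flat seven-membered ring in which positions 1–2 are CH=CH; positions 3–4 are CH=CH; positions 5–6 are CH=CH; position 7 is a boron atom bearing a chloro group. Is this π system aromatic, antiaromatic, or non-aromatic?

Aromatic

The p orbitals form a continuous loop: every atom in a ring double bond is sp² and brings one electron to the p orbital; the boron has an empty p orbital. The ring is fully conjugated.
π-electron count: 3 × 2 = 6 from the double-bond units + 0 from the B(chloro) atom = 6.
That gives a 4n+2 count (6, n = 1).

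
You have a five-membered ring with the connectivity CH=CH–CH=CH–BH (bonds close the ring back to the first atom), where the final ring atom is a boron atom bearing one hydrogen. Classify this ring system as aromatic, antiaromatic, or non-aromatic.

Antiaromatic

Every ring atom contributes a p orbital perpendicular to the ring (the double-bond atoms are sp², each contributing one p electron; the boron has an empty p orbital), so the π system is cyclic and fully conjugated.
Tallying contributions gives 2 × 2 = 4 from the double-bond units + 0 from the BH atom = 4.
A 4n π count (4, n = 1) in a planar conjugated ring means antiaromatic.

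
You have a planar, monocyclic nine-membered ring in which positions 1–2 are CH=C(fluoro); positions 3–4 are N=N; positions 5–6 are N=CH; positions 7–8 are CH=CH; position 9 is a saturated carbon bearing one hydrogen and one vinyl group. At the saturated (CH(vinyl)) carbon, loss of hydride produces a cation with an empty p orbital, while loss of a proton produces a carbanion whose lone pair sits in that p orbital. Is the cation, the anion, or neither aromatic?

In both ions every ring atom is sp² and contributes a p orbital, so both rings are fully conjugated.
Cation: 4 × 2 + 0 = 8 π electrons → 4(2), antiaromatic.
Anion: 4 × 2 + 2 = 10 π electrons → 4(2)+2, aromatic.

The anion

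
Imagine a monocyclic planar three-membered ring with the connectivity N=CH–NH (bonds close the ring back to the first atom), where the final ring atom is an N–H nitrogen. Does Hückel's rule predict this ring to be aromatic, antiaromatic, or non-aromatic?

All ring atoms are sp² and supply a p orbital to the ring (every atom in a ring double bond is sp² and brings one electron to the p orbital; the doubly-bonded nitrogens are pyridine-type — their lone pairs lie in the ring plane, leaving one electron in the p orbital; the pyrrole-type nitrogen donates its lone pair from the p orbital); the conjugation is uninterrupted.
Adding the contributions, 1 × 2 = 2 from the double-bond unit + 2 from the NH atom = 4.
With 4 = 4·1 π electrons, Hückel's rule classifies the planar ring as antiaromatic.

Antiaromatic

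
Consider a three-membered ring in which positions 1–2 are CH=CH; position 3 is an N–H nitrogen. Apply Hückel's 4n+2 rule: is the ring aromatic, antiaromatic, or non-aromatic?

The p orbitals form a continuous loop: each doubly-bonded ring atom is sp² with one p-orbital electron; the pyrrole-type nitrogen donates its lone pair from the p orbital. The ring is fully conjugated.
Adding the contributions, 1 × 2 = 2 from the double-bond unit + 2 from the NH atom = 4.
With 4 = 4·1 π electrons, Hückel's rule classifies the planar ring as antiaromatic.

Antiaromatic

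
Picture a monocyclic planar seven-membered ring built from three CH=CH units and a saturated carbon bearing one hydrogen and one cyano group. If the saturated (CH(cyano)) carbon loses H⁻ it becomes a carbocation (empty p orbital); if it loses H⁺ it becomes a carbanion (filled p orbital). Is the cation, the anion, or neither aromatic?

The cation

In both ions every ring atom is sp² and contributes a p orbital, so both rings are fully conjugated.
Cation: 3 × 2 + 0 = 6 π electrons → 4(1)+2, aromatic.
Anion: 3 × 2 + 2 = 8 π electrons → 4(2), antiaromatic.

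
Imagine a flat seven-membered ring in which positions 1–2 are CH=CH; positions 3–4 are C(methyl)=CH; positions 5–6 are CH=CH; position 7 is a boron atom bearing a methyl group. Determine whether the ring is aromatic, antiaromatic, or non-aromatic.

Check conjugation: each doubly-bonded ring atom is sp² with one p-orbital electron; the boron has an empty p orbital — every position has a p orbital, so the cyclic π system is continuous.
Adding the contributions, 3 × 2 = 6 from the double-bond units + 0 from the B(methyl) atom = 6.
With 6 π electrons (n = 1), the Hückel 4n+2 condition holds.

Aromatic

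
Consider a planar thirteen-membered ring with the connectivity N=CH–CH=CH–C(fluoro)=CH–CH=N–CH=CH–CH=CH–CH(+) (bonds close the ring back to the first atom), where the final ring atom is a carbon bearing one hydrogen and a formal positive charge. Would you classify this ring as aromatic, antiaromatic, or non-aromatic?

The p orbitals form a continuous loop: the double-bond atoms are sp², each contributing one p electron; each sp² =N– keeps its lone pair in-plane and puts one electron into the π system; the carbocation has an empty p orbital. The ring is fully conjugated.
Adding the contributions, 6 × 2 = 12 from the double-bond units + 0 from the CH(+) atom = 12.
12 is a 4n count (n = 3), so the planar conjugated ring is antiaromatic.

Antiaromatic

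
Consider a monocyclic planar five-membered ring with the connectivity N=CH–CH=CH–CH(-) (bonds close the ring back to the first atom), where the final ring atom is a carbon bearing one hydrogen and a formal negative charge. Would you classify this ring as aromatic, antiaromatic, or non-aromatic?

Aromatic

The p orbitals form a continuous loop: every atom in a ring double bond is sp² and brings one electron to the p orbital; the doubly-bonded nitrogens are pyridine-type — their lone pairs lie in the ring plane, leaving one electron in the p orbital; the carbanion's lone pair occupies the p orbital. The ring is fully conjugated.
Tallying contributions gives 2 × 2 = 4 from the double-bond units + 2 from the CH(-) atom = 6.
That gives a 4n+2 count (6, n = 1).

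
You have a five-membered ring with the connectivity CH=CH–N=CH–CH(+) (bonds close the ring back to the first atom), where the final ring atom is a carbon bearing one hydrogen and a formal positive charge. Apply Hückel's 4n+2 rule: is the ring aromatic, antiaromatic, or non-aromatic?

Antiaromatic

Check conjugation: each doubly-bonded ring atom is sp² with one p-orbital electron; each sp² =N– keeps its lone pair in-plane and puts one electron into the π system; the carbocation has an empty p orbital — every position has a p orbital, so the cyclic π system is continuous.
π-electron count: 2 × 2 = 4 from the double-bond units + 0 from the CH(+) atom = 4.
4 is a 4n count (n = 1), so the planar conjugated ring is antiaromatic.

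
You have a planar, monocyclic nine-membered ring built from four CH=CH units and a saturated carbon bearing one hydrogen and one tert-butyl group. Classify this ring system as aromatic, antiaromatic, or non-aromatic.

Non-aromatic

Because that saturated carbon is sp³ and has no p orbital in the ring π system at the CH(tert-butyl) position, the π system cannot extend all the way around the ring.
Without a continuous loop of overlapping p orbitals the Hückel electron count never comes into play.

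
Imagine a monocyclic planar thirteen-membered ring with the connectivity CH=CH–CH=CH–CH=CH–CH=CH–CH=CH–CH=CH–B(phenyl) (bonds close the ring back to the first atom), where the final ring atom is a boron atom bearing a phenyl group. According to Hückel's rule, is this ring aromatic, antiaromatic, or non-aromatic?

Every ring atom contributes a p orbital perpendicular to the ring (every atom in a ring double bond is sp² and brings one electron to the p orbital; the boron has an empty p orbital), so the π system is cyclic and fully conjugated.
Adding the contributions, 6 × 2 = 12 from the double-bond units + 0 from the B(phenyl) atom = 12.
With 12 = 4·3 π electrons, Hückel's rule classifies the planar ring as antiaromatic.

Antiaromatic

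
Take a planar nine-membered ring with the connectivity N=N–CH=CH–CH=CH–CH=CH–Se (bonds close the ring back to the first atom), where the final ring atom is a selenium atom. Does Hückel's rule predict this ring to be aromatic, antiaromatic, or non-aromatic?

The p orbitals form a continuous loop: the double-bond atoms are sp², each contributing one p electron; the doubly-bonded nitrogens are pyridine-type — their lone pairs lie in the ring plane, leaving one electron in the p orbital; the selenium donates one lone pair from its p orbital. The ring is fully conjugated.
π-electron count: 4 × 2 = 8 from the double-bond units + 2 from the Se atom = 10.
Since 10 = 4·2 + 2, the ring meets the 4n+2 criterion.

Aromatic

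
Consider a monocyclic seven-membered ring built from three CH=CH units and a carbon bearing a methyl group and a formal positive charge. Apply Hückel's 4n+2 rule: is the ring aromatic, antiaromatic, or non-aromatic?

All ring atoms are sp² and supply a p orbital to the ring (each doubly-bonded ring atom is sp² with one p-orbital electron; the carbocation has an empty p orbital); the conjugation is uninterrupted.
Tallying contributions gives 3 × 2 = 6 from the double-bond units + 0 from the C(methyl)(+) atom = 6.
That gives a 4n+2 count (6, n = 1).

Aromatic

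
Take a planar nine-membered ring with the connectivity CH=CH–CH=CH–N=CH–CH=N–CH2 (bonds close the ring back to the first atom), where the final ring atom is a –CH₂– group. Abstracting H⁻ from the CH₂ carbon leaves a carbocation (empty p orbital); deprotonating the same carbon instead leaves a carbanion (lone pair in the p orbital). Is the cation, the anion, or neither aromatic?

In both ions every ring atom is sp² and contributes a p orbital, so both rings are fully conjugated.
Cation: 4 × 2 + 0 = 8 π electrons → 4(2), antiaromatic.
Anion: 4 × 2 + 2 = 10 π electrons → 4(2)+2, aromatic.

The anion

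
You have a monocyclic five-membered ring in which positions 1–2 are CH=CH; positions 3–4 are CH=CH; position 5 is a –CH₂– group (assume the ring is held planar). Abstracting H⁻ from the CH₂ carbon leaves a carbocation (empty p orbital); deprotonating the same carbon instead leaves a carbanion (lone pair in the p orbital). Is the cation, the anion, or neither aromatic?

The anion

In either ion the ring is fully conjugated: every atom, including the new sp² carbon, supplies a p orbital.
Cation: 2 × 2 + 0 = 4 π electrons → 4(1), antiaromatic.
Anion: 2 × 2 + 2 = 6 π electrons → 4(1)+2, aromatic.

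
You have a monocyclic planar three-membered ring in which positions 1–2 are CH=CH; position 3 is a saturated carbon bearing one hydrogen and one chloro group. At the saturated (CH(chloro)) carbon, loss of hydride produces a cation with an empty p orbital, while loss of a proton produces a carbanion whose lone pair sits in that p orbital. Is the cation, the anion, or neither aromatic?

Both ions have a continuous loop of p orbitals — each ring atom is sp².
Cation: 1 × 2 + 0 = 2 π electrons → 4(0)+2, aromatic.
Anion: 1 × 2 + 2 = 4 π electrons → 4(1), antiaromatic.

The cation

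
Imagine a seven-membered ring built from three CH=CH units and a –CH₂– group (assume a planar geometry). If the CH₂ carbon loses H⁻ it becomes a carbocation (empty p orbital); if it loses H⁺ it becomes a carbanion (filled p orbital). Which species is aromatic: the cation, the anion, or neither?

In both ions every ring atom is sp² and contributes a p orbital, so both rings are fully conjugated.
Cation: 3 × 2 + 0 = 6 π electrons → 4(1)+2, aromatic.
Anion: 3 × 2 + 2 = 8 π electrons → 4(2), antiaromatic.

The cation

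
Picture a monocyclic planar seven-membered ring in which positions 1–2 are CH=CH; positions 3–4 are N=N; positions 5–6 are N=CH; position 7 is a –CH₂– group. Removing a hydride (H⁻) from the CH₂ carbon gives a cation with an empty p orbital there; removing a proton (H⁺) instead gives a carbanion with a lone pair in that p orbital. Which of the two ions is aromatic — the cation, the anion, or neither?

The cation

In both ions every ring atom is sp² and contributes a p orbital, so both rings are fully conjugated.
Cation: 3 × 2 + 0 = 6 π electrons → 4(1)+2, aromatic.
Anion: 3 × 2 + 2 = 8 π electrons → 4(2), antiaromatic.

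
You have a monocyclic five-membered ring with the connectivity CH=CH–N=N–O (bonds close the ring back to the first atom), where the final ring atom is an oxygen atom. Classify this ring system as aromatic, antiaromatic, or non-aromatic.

Every ring atom contributes a p orbital perpendicular to the ring (every atom in a ring double bond is sp² and brings one electron to the p orbital; each =N– nitrogen is pyridine-type (lone pair in the sp² plane, one electron in the p orbital); the oxygen donates one lone pair from its p orbital), so the π system is cyclic and fully conjugated.
π-electron count: 2 × 2 = 4 from the double-bond units + 2 from the O atom = 6.
6 = 4(1) + 2, which satisfies Hückel's 4n+2 rule.

Aromatic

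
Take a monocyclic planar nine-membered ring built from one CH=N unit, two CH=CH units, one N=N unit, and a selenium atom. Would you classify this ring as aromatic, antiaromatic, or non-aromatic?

Every ring atom contributes a p orbital perpendicular to the ring (every atom in a ring double bond is sp² and brings one electron to the p orbital; each sp² =N– keeps its lone pair in-plane and puts one electron into the π system; the selenium donates one lone pair from its p orbital), so the π system is cyclic and fully conjugated.
Tallying contributions gives 4 × 2 = 8 from the double-bond units + 2 from the Se atom = 10.
That gives a 4n+2 count (10, n = 2).

Aromatic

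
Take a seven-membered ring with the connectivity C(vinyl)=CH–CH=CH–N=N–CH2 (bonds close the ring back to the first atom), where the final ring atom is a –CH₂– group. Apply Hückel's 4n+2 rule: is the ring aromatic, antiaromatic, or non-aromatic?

Non-aromatic

Because the tetrahedral CH₂ carbon is sp³ and has no p orbital in the ring π system at the CH2 position, the π system cannot extend all the way around the ring.
Without a continuous loop of overlapping p orbitals the Hückel electron count never comes into play.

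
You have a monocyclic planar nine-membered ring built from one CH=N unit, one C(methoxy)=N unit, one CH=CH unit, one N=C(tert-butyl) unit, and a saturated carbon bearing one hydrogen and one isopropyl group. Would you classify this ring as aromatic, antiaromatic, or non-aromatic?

Non-aromatic

The CH(isopropyl) position has four σ bonds — that saturated carbon is sp³ and has no p orbital in the ring π system — so the cyclic conjugation is interrupted.
Broken conjugation rules out both aromaticity and antiaromaticity.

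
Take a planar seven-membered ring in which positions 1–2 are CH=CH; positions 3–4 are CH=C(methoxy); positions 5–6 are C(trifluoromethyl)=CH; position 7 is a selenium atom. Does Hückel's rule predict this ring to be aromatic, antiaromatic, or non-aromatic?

Antiaromatic

Every ring atom contributes a p orbital perpendicular to the ring (every atom in a ring double bond is sp² and brings one electron to the p orbital; the selenium donates one lone pair from its p orbital), so the π system is cyclic and fully conjugated.
π-electron count: 3 × 2 = 6 from the double-bond units + 2 from the Se atom = 8.
A 4n π count (8, n = 2) in a planar conjugated ring means antiaromatic.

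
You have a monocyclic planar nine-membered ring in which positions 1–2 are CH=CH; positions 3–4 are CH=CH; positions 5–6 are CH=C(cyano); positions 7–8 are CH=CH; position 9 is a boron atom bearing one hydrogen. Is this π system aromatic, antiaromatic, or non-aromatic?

The p orbitals form a continuous loop: every atom in a ring double bond is sp² and brings one electron to the p orbital; the boron has an empty p orbital. The ring is fully conjugated.
Adding the contributions, 4 × 2 = 8 from the double-bond units + 0 from the BH atom = 8.
A 4n π count (8, n = 2) in a planar conjugated ring means antiaromatic.

Antiaromatic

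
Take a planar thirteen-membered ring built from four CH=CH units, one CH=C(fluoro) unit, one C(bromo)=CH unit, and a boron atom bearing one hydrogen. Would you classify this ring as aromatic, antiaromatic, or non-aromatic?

Antiaromatic

Check conjugation: every atom in a ring double bond is sp² and brings one electron to the p orbital; the boron has an empty p orbital — every position has a p orbital, so the cyclic π system is continuous.
Tallying contributions gives 6 × 2 = 12 from the double-bond units + 0 from the BH atom = 12.
A 4n π count (12, n = 3) in a planar conjugated ring means antiaromatic.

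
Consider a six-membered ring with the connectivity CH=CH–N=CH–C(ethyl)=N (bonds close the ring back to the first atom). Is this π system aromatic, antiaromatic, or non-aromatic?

Aromatic

All ring atoms are sp² and supply a p orbital to the ring (the double-bond atoms are sp², each contributing one p electron; each =N– nitrogen is pyridine-type (lone pair in the sp² plane, one electron in the p orbital)); the conjugation is uninterrupted.
Adding the contributions, 3 × 2 = 6 from the 3 double-bond units.
6 = 4(1) + 2, which satisfies Hückel's 4n+2 rule.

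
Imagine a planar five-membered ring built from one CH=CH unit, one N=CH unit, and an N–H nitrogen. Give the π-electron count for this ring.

6

All ring atoms are sp² and supply a p orbital to the ring (every atom in a ring double bond is sp² and brings one electron to the p orbital; each sp² =N– keeps its lone pair in-plane and puts one electron into the π system; the pyrrole-type nitrogen donates its lone pair from the p orbital); the conjugation is uninterrupted.
Adding the contributions, 2 × 2 = 4 from the double-bond units + 2 from the NH atom = 6.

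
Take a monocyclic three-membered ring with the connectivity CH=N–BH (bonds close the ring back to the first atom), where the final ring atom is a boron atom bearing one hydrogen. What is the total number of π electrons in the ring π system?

2

All ring atoms are sp² and supply a p orbital to the ring (each doubly-bonded ring atom is sp² with one p-orbital electron; each =N– nitrogen is pyridine-type (lone pair in the sp² plane, one electron in the p orbital); the boron has an empty p orbital); the conjugation is uninterrupted.
π-electron count: 1 × 2 = 2 from the double-bond unit + 0 from the BH atom = 2.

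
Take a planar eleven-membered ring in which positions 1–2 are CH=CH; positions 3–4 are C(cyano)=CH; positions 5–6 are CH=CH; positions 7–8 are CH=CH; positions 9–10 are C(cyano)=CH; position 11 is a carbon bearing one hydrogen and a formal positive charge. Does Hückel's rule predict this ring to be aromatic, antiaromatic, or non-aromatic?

The p orbitals form a continuous loop: every atom in a ring double bond is sp² and brings one electron to the p orbital; the carbocation has an empty p orbital. The ring is fully conjugated.
Adding the contributions, 5 × 2 = 10 from the double-bond units + 0 from the CH(+) atom = 10.
10 = 4(2) + 2, which satisfies Hückel's 4n+2 rule.

Aromatic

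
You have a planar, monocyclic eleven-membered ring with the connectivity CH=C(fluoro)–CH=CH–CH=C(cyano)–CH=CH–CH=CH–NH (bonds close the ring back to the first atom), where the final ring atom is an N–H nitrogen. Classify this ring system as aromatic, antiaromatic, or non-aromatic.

Check conjugation: every atom in a ring double bond is sp² and brings one electron to the p orbital; the pyrrole-type nitrogen donates its lone pair from the p orbital — every position has a p orbital, so the cyclic π system is continuous.
Tallying contributions gives 5 × 2 = 10 from the double-bond units + 2 from the NH atom = 12.
A 4n π count (12, n = 3) in a planar conjugated ring means antiaromatic.

Antiaromatic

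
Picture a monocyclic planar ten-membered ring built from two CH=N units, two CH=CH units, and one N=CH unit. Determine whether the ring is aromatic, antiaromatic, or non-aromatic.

Aromatic

Every ring atom contributes a p orbital perpendicular to the ring (the double-bond atoms are sp², each contributing one p electron; each sp² =N– keeps its lone pair in-plane and puts one electron into the π system), so the π system is cyclic and fully conjugated.
π-electron count: 5 × 2 = 10 from the 5 double-bond units.
With 10 π electrons (n = 2), the Hückel 4n+2 condition holds.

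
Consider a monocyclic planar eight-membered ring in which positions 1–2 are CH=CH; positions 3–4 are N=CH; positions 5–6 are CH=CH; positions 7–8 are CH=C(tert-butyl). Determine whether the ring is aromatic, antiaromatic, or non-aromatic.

Check conjugation: the double-bond atoms are sp², each contributing one p electron; each =N– nitrogen is pyridine-type (lone pair in the sp² plane, one electron in the p orbital) — every position has a p orbital, so the cyclic π system is continuous.
Tallying contributions gives 4 × 2 = 8 from the 4 double-bond units.
With 8 = 4·2 π electrons, Hückel's rule classifies the planar ring as antiaromatic.

Antiaromatic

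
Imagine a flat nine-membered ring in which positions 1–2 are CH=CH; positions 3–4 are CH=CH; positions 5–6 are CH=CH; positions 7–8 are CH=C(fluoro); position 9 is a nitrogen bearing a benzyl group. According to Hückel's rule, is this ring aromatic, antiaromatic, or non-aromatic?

The p orbitals form a continuous loop: each doubly-bonded ring atom is sp² with one p-orbital electron; the pyrrole-type nitrogen donates its lone pair from the p orbital. The ring is fully conjugated.
Tallying contributions gives 4 × 2 = 8 from the double-bond units + 2 from the N(benzyl) atom = 10.
10 = 4(2) + 2, which satisfies Hückel's 4n+2 rule.

Aromatic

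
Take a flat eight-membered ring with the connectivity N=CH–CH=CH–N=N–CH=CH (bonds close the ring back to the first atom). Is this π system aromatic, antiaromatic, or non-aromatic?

Check conjugation: each doubly-bonded ring atom is sp² with one p-orbital electron; the doubly-bonded nitrogens are pyridine-type — their lone pairs lie in the ring plane, leaving one electron in the p orbital — every position has a p orbital, so the cyclic π system is continuous.
Adding the contributions, 4 × 2 = 8 from the 4 double-bond units.
With 8 = 4·2 π electrons, Hückel's rule classifies the planar ring as antiaromatic.

Antiaromatic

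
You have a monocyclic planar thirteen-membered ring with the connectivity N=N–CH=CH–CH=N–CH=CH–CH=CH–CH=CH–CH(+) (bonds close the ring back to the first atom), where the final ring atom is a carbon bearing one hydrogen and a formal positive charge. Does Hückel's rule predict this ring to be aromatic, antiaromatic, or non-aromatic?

Every ring atom contributes a p orbital perpendicular to the ring (the double-bond atoms are sp², each contributing one p electron; each =N– nitrogen is pyridine-type (lone pair in the sp² plane, one electron in the p orbital); the carbocation has an empty p orbital), so the π system is cyclic and fully conjugated.
π-electron count: 6 × 2 = 12 from the double-bond units + 0 from the CH(+) atom = 12.
12 is a 4n count (n = 3), so the planar conjugated ring is antiaromatic.

Antiaromatic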